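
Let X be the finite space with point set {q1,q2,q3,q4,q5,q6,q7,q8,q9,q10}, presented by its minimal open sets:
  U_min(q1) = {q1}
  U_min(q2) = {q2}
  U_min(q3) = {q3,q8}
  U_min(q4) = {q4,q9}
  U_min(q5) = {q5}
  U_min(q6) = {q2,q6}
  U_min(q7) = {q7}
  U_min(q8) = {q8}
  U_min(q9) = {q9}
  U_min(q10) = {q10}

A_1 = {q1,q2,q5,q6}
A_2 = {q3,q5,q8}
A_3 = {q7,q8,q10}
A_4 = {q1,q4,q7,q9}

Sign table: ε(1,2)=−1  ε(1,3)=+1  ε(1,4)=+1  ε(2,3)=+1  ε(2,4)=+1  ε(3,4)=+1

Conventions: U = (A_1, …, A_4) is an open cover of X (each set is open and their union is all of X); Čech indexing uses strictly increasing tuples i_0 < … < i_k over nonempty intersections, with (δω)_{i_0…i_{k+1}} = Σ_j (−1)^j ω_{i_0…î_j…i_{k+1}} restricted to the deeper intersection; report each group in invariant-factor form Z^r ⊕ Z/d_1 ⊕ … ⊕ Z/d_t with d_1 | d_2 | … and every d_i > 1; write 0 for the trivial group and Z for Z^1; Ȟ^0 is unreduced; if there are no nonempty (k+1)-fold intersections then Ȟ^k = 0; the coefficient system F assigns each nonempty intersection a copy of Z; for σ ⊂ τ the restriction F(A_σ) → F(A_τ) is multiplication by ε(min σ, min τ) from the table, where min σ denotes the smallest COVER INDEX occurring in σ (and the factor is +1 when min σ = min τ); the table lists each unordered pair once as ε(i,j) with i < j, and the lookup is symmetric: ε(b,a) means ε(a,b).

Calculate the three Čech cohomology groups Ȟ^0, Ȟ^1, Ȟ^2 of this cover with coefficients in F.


nerve simplices:
  A12={q5} A14={q1} A23={q8} A34={q7}
C dims 4,4; δ0: rk 4, SNF 1^3·2
degree 0: 4−4−0 = 0 → Ȟ^0 ≅ 0
degree 1: 4−0−4 = 0 plus torsion [2] → Ȟ^1 ≅ Z/2
degree 2: 0−0−0 = 0 → Ȟ^2 ≅ 0

Ȟ^0 = 0, Ȟ^1 = Z/2 and Ȟ^2 = 0


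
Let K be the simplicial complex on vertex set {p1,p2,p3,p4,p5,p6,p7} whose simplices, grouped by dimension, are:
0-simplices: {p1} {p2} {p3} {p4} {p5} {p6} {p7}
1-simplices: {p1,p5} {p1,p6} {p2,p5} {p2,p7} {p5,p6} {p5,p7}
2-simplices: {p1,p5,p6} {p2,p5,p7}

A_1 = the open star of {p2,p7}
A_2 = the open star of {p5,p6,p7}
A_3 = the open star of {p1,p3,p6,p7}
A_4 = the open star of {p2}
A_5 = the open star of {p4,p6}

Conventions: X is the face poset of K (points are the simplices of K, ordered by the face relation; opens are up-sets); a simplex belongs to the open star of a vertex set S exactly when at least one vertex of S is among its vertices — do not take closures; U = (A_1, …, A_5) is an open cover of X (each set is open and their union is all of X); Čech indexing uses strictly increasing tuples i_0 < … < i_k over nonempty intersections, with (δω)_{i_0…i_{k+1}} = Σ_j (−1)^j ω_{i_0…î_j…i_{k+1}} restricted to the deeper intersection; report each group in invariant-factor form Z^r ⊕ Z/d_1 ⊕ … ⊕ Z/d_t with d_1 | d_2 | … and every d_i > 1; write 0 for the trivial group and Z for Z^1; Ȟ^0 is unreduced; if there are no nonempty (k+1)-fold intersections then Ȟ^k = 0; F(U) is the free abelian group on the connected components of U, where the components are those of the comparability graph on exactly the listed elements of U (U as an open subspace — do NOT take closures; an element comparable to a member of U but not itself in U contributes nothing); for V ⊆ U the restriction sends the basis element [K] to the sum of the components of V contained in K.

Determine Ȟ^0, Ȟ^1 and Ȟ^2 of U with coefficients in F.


nonempty overlaps:
  A1={{p2},{p7},{p2,p5},{p2,p7},{p5,p7},{p2,p5,p7}} A2={{p5},{p6},{p7},{p1,p5},{p1,p6},{p2,p5},{p2,p7},{p5,p6},{p5,p7},{p1,p5,p6},{p2,p5,p7}} A3={{p1},{p3},{p6},{p7},{p1,p5},{p1,p6},{p2,p7},{p5,p6},{p5,p7},{p1,p5,p6},{p2,p5,p7}} A4={{p2},{p2,p5},{p2,p7},{p2,p5,p7}} A5={{p4},{p6},{p1,p6},{p5,p6},{p1,p5,p6}}
  A12={{p7},{p2,p5},{p2,p7},{p5,p7},{p2,p5,p7}} A13={{p7},{p2,p7},{p5,p7},{p2,p5,p7}} A14={{p2},{p2,p5},{p2,p7},{p2,p5,p7}} A23={{p6},{p7},{p1,p5},{p1,p6},{p2,p7},{p5,p6},{p5,p7},{p1,p5,p6},{p2,p5,p7}} A24={{p2,p5},{p2,p7},{p2,p5,p7}} A25={{p6},{p1,p6},{p5,p6},{p1,p5,p6}} A34={{p2,p7},{p2,p5,p7}} A35={{p6},{p1,p6},{p5,p6},{p1,p5,p6}}
  A123={{p7},{p2,p7},{p5,p7},{p2,p5,p7}} A124={{p2,p5},{p2,p7},{p2,p5,p7}} A134={{p2,p7},{p2,p5,p7}} A234={{p2,p7},{p2,p5,p7}} A235={{p6},{p1,p6},{p5,p6},{p1,p5,p6}}
  A1234={{p2,p7},{p2,p5,p7}}
components per intersection:
  A1: {{p2},{p7},{p2,p5},{p2,p7},{p5,p7},{p2,p5,p7}}
  A2: {{p5},{p6},{p7},{p1,p5},{p1,p6},{p2,p5},{p2,p7},{p5,p6},{p5,p7},{p1,p5,p6},{p2,p5,p7}}
  A3: {{p1},{p6},{p1,p5},{p1,p6},{p5,p6},{p1,p5,p6}} {{p3}} {{p7},{p2,p7},{p5,p7},{p2,p5,p7}}
  A4: {{p2},{p2,p5},{p2,p7},{p2,p5,p7}}
  A5: {{p4}} {{p6},{p1,p6},{p5,p6},{p1,p5,p6}}
  A12: {{p7},{p2,p5},{p2,p7},{p5,p7},{p2,p5,p7}}
  A13: {{p7},{p2,p7},{p5,p7},{p2,p5,p7}}
  A14: {{p2},{p2,p5},{p2,p7},{p2,p5,p7}}
  A23: {{p6},{p1,p5},{p1,p6},{p5,p6},{p1,p5,p6}} {{p7},{p2,p7},{p5,p7},{p2,p5,p7}}
  A24: {{p2,p5},{p2,p7},{p2,p5,p7}}
  A25: {{p6},{p1,p6},{p5,p6},{p1,p5,p6}}
  A34: {{p2,p7},{p2,p5,p7}}
  A35: {{p6},{p1,p6},{p5,p6},{p1,p5,p6}}
  A123: {{p7},{p2,p7},{p5,p7},{p2,p5,p7}}
  A124: {{p2,p5},{p2,p7},{p2,p5,p7}}
  A134: {{p2,p7},{p2,p5,p7}}
  A234: {{p2,p7},{p2,p5,p7}}
  A235: {{p6},{p1,p6},{p5,p6},{p1,p5,p6}}
  A1234: {{p2,p7},{p2,p5,p7}}
C dims 8,9,5,1; δ0: rk 5, SNF 1^5; δ1: rk 4, SNF 1^4; δ2: rk 1, SNF 1^1
degree 0: 8−5−0 = 3 → Ȟ^0 ≅ Z^3
degree 1: 9−4−5 = 0 → Ȟ^1 ≅ 0
degree 2: 5−1−4 = 0 → Ȟ^2 ≅ 0

Ȟ^0 = Z^3, Ȟ^1 = 0, Ȟ^2 = 0


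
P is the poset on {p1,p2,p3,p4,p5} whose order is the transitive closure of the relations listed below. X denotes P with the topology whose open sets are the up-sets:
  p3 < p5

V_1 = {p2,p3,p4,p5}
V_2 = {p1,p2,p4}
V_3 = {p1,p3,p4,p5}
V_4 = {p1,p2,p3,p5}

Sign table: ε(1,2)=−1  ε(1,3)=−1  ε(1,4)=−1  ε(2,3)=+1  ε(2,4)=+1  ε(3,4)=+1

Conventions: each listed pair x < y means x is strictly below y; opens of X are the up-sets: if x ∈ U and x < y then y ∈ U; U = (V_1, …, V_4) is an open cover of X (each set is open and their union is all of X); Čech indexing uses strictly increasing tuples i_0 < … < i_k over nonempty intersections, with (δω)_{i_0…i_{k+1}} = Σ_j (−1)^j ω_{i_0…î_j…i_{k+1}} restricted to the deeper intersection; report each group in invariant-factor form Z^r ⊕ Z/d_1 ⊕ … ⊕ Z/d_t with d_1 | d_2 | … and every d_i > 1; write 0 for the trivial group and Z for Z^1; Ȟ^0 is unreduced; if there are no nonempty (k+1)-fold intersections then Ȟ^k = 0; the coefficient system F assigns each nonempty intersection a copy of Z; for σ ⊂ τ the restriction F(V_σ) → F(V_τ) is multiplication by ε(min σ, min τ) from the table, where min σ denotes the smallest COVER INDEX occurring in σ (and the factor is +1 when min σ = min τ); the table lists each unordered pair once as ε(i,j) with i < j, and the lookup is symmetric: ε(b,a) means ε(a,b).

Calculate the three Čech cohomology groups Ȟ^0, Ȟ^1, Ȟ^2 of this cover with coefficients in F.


nonempty overlaps:
  V12={p2,p4} V13={p3,p4,p5} V14={p2,p3,p5} V23={p1,p4} V24={p1,p2} V34={p1,p3,p5}
  V123={p4} V124={p2} V134={p3,p5} V234={p1}
C dims 4,6,4; δ0: rk 3, SNF 1^3; δ1: rk 3, SNF 1^3
degree 0: 4−3−0 = 1 → Ȟ^0 ≅ Z
degree 1: 6−3−3 = 0 → Ȟ^1 ≅ 0
degree 2: 4−0−3 = 1 → Ȟ^2 ≅ Z

Ȟ^0 = Z; Ȟ^1 = 0; Ȟ^2 = Z


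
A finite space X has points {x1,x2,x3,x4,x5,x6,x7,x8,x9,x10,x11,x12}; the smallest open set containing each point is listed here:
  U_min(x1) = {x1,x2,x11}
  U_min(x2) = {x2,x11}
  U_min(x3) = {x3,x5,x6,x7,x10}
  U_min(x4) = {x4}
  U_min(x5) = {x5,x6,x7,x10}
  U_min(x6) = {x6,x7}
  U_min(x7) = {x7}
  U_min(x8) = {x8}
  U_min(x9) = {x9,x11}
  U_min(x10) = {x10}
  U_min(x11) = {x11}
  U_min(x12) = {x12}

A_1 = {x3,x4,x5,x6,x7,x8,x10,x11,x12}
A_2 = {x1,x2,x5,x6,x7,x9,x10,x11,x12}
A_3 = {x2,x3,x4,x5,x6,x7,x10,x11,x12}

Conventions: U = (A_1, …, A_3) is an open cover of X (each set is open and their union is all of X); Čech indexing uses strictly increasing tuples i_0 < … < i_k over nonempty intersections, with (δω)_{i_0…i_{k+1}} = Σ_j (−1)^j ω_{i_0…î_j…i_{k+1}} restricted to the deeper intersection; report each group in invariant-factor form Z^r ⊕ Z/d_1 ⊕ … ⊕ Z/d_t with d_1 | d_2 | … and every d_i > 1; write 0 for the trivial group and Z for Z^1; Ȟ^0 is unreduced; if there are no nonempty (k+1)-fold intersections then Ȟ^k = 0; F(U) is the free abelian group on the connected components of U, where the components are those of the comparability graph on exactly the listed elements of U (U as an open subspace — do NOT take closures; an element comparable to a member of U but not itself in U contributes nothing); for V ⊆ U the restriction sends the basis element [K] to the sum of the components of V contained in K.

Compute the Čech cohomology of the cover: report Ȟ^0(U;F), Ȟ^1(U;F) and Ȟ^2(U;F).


Ȟ^0 = Z^5; Ȟ^1 = 0; Ȟ^2 = 0

nerve of the cover:
  A12={x5,x6,x7,x10,x11,x12} A13={x3,x4,x5,x6,x7,x10,x11,x12} A23={x2,x5,x6,x7,x10,x11,x12}
  A123={x5,x6,x7,x10,x11,x12}
components per intersection:
  A1: {x3,x5,x6,x7,x10} {x4} {x8} {x11} {x12}
  A2: {x1,x2,x9,x11} {x5,x6,x7,x10} {x12}
  A3: {x2,x11} {x3,x5,x6,x7,x10} {x4} {x12}
  A12: {x5,x6,x7,x10} {x11} {x12}
  A13: {x3,x5,x6,x7,x10} {x4} {x11} {x12}
  A23: {x2,x11} {x5,x6,x7,x10} {x12}
  A123: {x5,x6,x7,x10} {x11} {x12}
C dims 12,10,3; δ0: rk 7, SNF 1^7; δ1: rk 3, SNF 1^3
Ȟ^0 = (12 − 7) − 0 = 5, so Ȟ^0 ≅ Z^5
Ȟ^1 = (10 − 3) − 7 = 0, so Ȟ^1 ≅ 0
Ȟ^2 = (3 − 0) − 3 = 0, so Ȟ^2 ≅ 0


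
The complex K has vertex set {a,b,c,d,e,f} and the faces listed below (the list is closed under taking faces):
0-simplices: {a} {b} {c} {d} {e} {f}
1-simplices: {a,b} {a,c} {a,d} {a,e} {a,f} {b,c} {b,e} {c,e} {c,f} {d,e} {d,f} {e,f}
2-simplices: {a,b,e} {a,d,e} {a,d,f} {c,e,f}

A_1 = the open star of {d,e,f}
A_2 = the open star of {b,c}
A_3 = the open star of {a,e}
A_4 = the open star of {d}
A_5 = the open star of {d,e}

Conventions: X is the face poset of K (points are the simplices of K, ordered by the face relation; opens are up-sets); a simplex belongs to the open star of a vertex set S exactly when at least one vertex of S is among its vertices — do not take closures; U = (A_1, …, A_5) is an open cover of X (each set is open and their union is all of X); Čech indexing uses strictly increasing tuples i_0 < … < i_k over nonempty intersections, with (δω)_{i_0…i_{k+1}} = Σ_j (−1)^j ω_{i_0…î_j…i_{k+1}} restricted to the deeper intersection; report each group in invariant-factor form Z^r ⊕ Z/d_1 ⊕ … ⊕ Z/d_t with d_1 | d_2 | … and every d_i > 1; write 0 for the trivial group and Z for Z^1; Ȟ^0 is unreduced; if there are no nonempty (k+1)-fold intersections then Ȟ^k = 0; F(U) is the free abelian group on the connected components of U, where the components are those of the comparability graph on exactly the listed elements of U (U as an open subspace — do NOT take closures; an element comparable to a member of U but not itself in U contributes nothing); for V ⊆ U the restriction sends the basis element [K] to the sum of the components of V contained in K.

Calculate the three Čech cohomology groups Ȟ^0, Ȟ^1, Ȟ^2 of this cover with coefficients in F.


nerve simplices:
  A1={{d},{e},{f},{a,d},{a,e},{a,f},{b,e},{c,e},{c,f},{d,e},{d,f},{e,f},{a,b,e},{a,d,e},{a,d,f},{c,e,f}} A2={{b},{c},{a,b},{a,c},{b,c},{b,e},{c,e},{c,f},{a,b,e},{c,e,f}} A3={{a},{e},{a,b},{a,c},{a,d},{a,e},{a,f},{b,e},{c,e},{d,e},{e,f},{a,b,e},{a,d,e},{a,d,f},{c,e,f}} A4={{d},{a,d},{d,e},{d,f},{a,d,e},{a,d,f}} A5={{d},{e},{a,d},{a,e},{b,e},{c,e},{d,e},{d,f},{e,f},{a,b,e},{a,d,e},{a,d,f},{c,e,f}}
  A12={{b,e},{c,e},{c,f},{a,b,e},{c,e,f}} A13={{e},{a,d},{a,e},{a,f},{b,e},{c,e},{d,e},{e,f},{a,b,e},{a,d,e},{a,d,f},{c,e,f}} A14={{d},{a,d},{d,e},{d,f},{a,d,e},{a,d,f}} A15={{d},{e},{a,d},{a,e},{b,e},{c,e},{d,e},{d,f},{e,f},{a,b,e},{a,d,e},{a,d,f},{c,e,f}} A23={{a,b},{a,c},{b,e},{c,e},{a,b,e},{c,e,f}} A25={{b,e},{c,e},{a,b,e},{c,e,f}} A34={{a,d},{d,e},{a,d,e},{a,d,f}} A35={{e},{a,d},{a,e},{b,e},{c,e},{d,e},{e,f},{a,b,e},{a,d,e},{a,d,f},{c,e,f}} A45={{d},{a,d},{d,e},{d,f},{a,d,e},{a,d,f}}
  A123={{b,e},{c,e},{a,b,e},{c,e,f}} A125={{b,e},{c,e},{a,b,e},{c,e,f}} A134={{a,d},{d,e},{a,d,e},{a,d,f}} A135={{e},{a,d},{a,e},{b,e},{c,e},{d,e},{e,f},{a,b,e},{a,d,e},{a,d,f},{c,e,f}} A145={{d},{a,d},{d,e},{d,f},{a,d,e},{a,d,f}} A235={{b,e},{c,e},{a,b,e},{c,e,f}} A345={{a,d},{d,e},{a,d,e},{a,d,f}}
  A1235={{b,e},{c,e},{a,b,e},{c,e,f}} A1345={{a,d},{d,e},{a,d,e},{a,d,f}}
components per intersection:
  A1: {{d},{e},{f},{a,d},{a,e},{a,f},{b,e},{c,e},{c,f},{d,e},{d,f},{e,f},{a,b,e},{a,d,e},{a,d,f},{c,e,f}}
  A2: {{b},{c},{a,b},{a,c},{b,c},{b,e},{c,e},{c,f},{a,b,e},{c,e,f}}
  A3: {{a},{e},{a,b},{a,c},{a,d},{a,e},{a,f},{b,e},{c,e},{d,e},{e,f},{a,b,e},{a,d,e},{a,d,f},{c,e,f}}
  A4: {{d},{a,d},{d,e},{d,f},{a,d,e},{a,d,f}}
  A5: {{d},{e},{a,d},{a,e},{b,e},{c,e},{d,e},{d,f},{e,f},{a,b,e},{a,d,e},{a,d,f},{c,e,f}}
  A12: {{b,e},{a,b,e}} {{c,e},{c,f},{c,e,f}}
  A13: {{e},{a,d},{a,e},{a,f},{b,e},{c,e},{d,e},{e,f},{a,b,e},{a,d,e},{a,d,f},{c,e,f}}
  A14: {{d},{a,d},{d,e},{d,f},{a,d,e},{a,d,f}}
  A15: {{d},{e},{a,d},{a,e},{b,e},{c,e},{d,e},{d,f},{e,f},{a,b,e},{a,d,e},{a,d,f},{c,e,f}}
  A23: {{a,b},{b,e},{a,b,e}} {{a,c}} {{c,e},{c,e,f}}
  A25: {{b,e},{a,b,e}} {{c,e},{c,e,f}}
  A34: {{a,d},{d,e},{a,d,e},{a,d,f}}
  A35: {{e},{a,d},{a,e},{b,e},{c,e},{d,e},{e,f},{a,b,e},{a,d,e},{a,d,f},{c,e,f}}
  A45: {{d},{a,d},{d,e},{d,f},{a,d,e},{a,d,f}}
  A123: {{b,e},{a,b,e}} {{c,e},{c,e,f}}
  A125: {{b,e},{a,b,e}} {{c,e},{c,e,f}}
  A134: {{a,d},{d,e},{a,d,e},{a,d,f}}
  A135: {{e},{a,d},{a,e},{b,e},{c,e},{d,e},{e,f},{a,b,e},{a,d,e},{a,d,f},{c,e,f}}
  A145: {{d},{a,d},{d,e},{d,f},{a,d,e},{a,d,f}}
  A235: {{b,e},{a,b,e}} {{c,e},{c,e,f}}
  A345: {{a,d},{d,e},{a,d,e},{a,d,f}}
  A1235: {{b,e},{a,b,e}} {{c,e},{c,e,f}}
  A1345: {{a,d},{d,e},{a,d,e},{a,d,f}}
C dims 5,13,10,3; δ0: rk 4, SNF 1^4; δ1: rk 7, SNF 1^7; δ2: rk 3, SNF 1^3
degree 0: 5−4−0 = 1 → Ȟ^0 ≅ Z
degree 1: 13−7−4 = 2 → Ȟ^1 ≅ Z^2
degree 2: 10−3−7 = 0 → Ȟ^2 ≅ 0

Ȟ^0 = Z, Ȟ^1 = Z^2, Ȟ^2 = 0


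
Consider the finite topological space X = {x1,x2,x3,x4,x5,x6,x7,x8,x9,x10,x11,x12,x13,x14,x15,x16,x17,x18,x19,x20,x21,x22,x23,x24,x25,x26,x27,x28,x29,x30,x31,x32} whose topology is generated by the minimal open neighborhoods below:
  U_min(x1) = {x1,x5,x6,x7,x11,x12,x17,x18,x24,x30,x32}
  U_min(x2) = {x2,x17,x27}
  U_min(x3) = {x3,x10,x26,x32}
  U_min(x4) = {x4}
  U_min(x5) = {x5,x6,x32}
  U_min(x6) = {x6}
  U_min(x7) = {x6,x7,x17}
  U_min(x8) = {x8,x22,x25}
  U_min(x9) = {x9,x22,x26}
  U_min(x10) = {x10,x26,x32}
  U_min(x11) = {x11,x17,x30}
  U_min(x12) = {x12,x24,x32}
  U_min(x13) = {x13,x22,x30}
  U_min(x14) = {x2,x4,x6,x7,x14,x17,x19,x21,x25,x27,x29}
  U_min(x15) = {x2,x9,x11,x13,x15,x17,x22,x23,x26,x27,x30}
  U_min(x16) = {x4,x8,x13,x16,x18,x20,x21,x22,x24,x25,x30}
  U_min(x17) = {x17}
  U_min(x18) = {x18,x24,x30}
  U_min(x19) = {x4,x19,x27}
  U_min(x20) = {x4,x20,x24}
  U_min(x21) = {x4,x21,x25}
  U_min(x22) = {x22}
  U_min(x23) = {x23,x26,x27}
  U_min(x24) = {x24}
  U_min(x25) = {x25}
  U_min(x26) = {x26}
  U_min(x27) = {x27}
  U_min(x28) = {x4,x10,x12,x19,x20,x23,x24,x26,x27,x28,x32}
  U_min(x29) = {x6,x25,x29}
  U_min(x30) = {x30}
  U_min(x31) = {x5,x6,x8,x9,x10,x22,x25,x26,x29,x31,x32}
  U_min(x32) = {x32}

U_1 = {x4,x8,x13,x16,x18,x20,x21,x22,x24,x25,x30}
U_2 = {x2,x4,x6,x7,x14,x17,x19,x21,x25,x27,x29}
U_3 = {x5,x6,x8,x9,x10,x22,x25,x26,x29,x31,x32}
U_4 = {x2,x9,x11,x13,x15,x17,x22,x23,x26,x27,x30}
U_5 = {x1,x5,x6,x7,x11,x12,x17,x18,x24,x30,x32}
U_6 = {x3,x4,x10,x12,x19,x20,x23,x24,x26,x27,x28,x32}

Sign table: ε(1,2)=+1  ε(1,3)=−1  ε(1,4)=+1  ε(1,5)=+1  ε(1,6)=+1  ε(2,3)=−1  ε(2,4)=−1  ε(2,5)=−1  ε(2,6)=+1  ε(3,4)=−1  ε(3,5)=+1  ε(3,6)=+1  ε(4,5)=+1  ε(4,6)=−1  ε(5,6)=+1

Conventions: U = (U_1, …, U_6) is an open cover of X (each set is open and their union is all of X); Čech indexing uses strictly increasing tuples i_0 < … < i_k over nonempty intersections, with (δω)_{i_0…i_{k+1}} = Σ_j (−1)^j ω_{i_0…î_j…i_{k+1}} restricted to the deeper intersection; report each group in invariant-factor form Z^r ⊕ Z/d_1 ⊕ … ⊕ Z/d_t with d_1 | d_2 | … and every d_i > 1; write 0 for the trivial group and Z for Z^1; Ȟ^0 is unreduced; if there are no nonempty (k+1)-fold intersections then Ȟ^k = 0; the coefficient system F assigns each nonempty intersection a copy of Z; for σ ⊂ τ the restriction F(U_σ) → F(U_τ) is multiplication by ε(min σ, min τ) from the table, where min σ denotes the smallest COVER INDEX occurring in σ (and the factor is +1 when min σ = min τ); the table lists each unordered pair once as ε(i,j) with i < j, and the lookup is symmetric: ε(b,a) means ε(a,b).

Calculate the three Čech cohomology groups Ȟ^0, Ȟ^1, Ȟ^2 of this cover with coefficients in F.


nonempty overlaps:
  U12={x4,x21,x25} U13={x8,x22,x25} U14={x13,x22,x30} U15={x18,x24,x30} U16={x4,x20,x24} U23={x6,x25,x29} U24={x2,x17,x27} U25={x6,x7,x17} U26={x4,x19,x27} U34={x9,x22,x26} U35={x5,x6,x32} U36={x10,x26,x32} U45={x11,x17,x30} U46={x23,x26,x27} U56={x12,x24,x32}
  U123={x25} U126={x4} U134={x22} U145={x30} U156={x24} U235={x6} U245={x17} U246={x27} U346={x26} U356={x32}
C dims 6,15,10; δ0: rk 6, SNF 1^5·2; δ1: rk 9, SNF 1^9
degree 0: 6−6−0 = 0 → Ȟ^0 ≅ 0
degree 1: 15−9−6 = 0 plus torsion [2] → Ȟ^1 ≅ Z/2
degree 2: 10−0−9 = 1 → Ȟ^2 ≅ Z

Ȟ^0(U;F) ≅ 0, Ȟ^1(U;F) ≅ Z/2 and Ȟ^2(U;F) ≅ Z


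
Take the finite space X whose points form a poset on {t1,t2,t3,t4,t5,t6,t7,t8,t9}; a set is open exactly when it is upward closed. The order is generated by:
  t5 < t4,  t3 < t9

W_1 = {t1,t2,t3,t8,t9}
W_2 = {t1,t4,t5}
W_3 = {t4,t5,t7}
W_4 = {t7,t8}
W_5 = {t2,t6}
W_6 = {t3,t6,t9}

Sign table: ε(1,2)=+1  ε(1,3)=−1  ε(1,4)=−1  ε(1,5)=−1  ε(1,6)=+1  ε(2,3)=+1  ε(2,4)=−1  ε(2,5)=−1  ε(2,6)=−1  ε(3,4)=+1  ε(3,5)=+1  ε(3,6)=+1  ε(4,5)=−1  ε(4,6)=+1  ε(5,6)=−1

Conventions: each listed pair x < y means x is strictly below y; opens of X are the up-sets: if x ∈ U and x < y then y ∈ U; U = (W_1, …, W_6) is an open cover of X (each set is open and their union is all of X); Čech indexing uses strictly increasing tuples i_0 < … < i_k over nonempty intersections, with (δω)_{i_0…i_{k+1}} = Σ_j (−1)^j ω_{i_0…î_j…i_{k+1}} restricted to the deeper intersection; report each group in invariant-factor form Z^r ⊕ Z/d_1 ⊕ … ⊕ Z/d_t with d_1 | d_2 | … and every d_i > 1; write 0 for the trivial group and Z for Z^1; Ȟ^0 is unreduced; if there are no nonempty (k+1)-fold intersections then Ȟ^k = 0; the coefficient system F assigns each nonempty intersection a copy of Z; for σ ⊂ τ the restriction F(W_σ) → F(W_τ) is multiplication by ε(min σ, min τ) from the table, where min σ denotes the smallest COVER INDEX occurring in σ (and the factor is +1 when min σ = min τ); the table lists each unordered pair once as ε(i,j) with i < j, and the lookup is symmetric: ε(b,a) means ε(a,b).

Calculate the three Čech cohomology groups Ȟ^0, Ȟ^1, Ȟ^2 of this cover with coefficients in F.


Ȟ^0 ≅ 0, Ȟ^1 ≅ Z ⊕ Z/2, Ȟ^2 ≅ 0

nerve of the cover:
  W12={t1} W14={t8} W15={t2} W16={t3,t9} W23={t4,t5} W34={t7} W56={t6}
C dims 6,7; δ0: rk 6, SNF 1^5·2
Ȟ^0 = (6 − 6) − 0 = 0, so Ȟ^0 ≅ 0
Ȟ^1 = (7 − 0) − 6 = 1 plus torsion [2], so Ȟ^1 ≅ Z ⊕ Z/2
Ȟ^2 = (0 − 0) − 0 = 0, so Ȟ^2 ≅ 0


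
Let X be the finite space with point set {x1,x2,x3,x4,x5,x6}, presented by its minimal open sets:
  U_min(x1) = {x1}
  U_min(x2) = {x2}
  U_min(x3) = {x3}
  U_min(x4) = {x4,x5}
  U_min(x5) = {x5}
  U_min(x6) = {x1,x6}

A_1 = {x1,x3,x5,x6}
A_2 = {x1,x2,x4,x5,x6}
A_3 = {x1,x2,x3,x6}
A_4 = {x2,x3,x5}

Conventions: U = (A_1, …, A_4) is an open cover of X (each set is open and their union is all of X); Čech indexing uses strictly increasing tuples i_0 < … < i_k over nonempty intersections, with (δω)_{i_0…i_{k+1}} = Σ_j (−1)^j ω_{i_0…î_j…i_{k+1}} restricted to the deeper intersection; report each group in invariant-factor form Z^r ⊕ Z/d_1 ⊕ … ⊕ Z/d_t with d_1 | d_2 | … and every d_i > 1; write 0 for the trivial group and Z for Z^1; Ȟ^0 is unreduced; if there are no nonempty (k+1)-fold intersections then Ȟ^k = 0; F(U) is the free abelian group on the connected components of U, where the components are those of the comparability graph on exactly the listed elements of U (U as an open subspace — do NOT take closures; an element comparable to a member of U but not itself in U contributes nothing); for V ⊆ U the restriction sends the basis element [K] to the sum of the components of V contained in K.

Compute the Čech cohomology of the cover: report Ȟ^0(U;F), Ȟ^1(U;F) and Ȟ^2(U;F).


Ȟ^0 ≅ Z^4; Ȟ^1 ≅ 0; Ȟ^2 ≅ 0

cover nerve:
  A12={x1,x5,x6} A13={x1,x3,x6} A14={x3,x5} A23={x1,x2,x6} A24={x2,x5} A34={x2,x3}
  A123={x1,x6} A124={x5} A134={x3} A234={x2}
components per intersection:
  A1: {x1,x6} {x3} {x5}
  A2: {x1,x6} {x2} {x4,x5}
  A3: {x1,x6} {x2} {x3}
  A4: {x2} {x3} {x5}
  A12: {x1,x6} {x5}
  A13: {x1,x6} {x3}
  A14: {x3} {x5}
  A23: {x1,x6} {x2}
  A24: {x2} {x5}
  A34: {x2} {x3}
  A123: {x1,x6}
  A124: {x5}
  A134: {x3}
  A234: {x2}
C dims 12,12,4; δ0: rk 8, SNF 1^8; δ1: rk 4, SNF 1^4
Ȟ^0: (12−8)−0=4 ⇒ Z^4
Ȟ^1: (12−4)−8=0 ⇒ 0
Ȟ^2: (4−0)−4=0 ⇒ 0


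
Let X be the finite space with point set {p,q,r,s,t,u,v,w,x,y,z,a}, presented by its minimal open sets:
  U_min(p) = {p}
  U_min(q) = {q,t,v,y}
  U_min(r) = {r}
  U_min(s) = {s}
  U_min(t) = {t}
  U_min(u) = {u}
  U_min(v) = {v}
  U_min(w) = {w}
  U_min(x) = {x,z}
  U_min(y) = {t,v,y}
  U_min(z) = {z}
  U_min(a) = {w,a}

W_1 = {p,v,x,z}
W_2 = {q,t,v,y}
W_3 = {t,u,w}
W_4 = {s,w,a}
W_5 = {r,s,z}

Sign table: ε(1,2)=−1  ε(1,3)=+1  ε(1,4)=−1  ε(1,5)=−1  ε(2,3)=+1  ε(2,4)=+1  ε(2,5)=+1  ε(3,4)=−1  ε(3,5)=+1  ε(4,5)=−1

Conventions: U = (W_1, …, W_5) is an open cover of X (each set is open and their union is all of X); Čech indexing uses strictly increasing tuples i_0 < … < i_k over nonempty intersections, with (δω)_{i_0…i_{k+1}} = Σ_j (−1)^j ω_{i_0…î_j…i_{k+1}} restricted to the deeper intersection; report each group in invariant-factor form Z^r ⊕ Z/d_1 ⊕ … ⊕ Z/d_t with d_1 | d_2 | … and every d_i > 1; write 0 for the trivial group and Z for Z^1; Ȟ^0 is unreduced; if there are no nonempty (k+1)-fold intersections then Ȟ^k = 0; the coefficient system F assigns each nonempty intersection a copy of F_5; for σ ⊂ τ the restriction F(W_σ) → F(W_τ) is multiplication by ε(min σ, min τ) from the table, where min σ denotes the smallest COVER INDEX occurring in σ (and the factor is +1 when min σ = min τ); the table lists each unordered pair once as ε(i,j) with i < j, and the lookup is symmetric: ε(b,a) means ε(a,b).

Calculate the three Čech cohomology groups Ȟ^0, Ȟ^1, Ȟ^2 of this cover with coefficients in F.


nonempty overlaps:
  W12={v} W15={z} W23={t} W34={w} W45={s}
C dims 5,5; δ0: rk_F5 4
degree 0: 5−4−0 = 1 → Ȟ^0 ≅ Z/5
degree 1: 5−0−4 = 1 → Ȟ^1 ≅ Z/5
degree 2: 0−0−0 = 0 → Ȟ^2 ≅ 0

Ȟ^0(U;F) ≅ Z/5, Ȟ^1(U;F) ≅ Z/5 and Ȟ^2(U;F) ≅ 0


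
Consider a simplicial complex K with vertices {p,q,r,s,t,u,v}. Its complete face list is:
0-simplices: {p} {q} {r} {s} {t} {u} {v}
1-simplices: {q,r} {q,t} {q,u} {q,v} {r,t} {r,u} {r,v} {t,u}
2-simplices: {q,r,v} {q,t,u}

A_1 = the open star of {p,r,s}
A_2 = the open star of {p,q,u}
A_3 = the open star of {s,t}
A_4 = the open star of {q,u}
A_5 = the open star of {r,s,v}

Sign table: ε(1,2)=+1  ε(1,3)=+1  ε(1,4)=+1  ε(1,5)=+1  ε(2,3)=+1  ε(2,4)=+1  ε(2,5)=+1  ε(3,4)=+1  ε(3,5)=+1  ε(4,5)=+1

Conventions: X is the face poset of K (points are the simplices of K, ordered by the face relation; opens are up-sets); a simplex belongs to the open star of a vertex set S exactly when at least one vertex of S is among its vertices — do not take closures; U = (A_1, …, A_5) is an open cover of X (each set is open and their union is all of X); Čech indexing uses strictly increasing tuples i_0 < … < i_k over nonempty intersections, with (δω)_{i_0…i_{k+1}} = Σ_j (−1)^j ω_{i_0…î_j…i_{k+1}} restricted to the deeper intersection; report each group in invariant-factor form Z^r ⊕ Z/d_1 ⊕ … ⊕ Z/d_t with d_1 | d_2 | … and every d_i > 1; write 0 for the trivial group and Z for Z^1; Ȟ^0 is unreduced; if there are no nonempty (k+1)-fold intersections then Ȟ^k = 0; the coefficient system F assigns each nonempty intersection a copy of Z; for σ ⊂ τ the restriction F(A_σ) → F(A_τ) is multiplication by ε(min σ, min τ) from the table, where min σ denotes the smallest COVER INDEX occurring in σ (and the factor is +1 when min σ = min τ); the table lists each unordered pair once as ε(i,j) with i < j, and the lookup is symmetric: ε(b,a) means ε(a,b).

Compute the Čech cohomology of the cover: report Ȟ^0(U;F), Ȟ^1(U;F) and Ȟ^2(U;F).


nerve of the cover:
  A1={{p},{r},{s},{q,r},{r,t},{r,u},{r,v},{q,r,v}} A2={{p},{q},{u},{q,r},{q,t},{q,u},{q,v},{r,u},{t,u},{q,r,v},{q,t,u}} A3={{s},{t},{q,t},{r,t},{t,u},{q,t,u}} A4={{q},{u},{q,r},{q,t},{q,u},{q,v},{r,u},{t,u},{q,r,v},{q,t,u}} A5={{r},{s},{v},{q,r},{q,v},{r,t},{r,u},{r,v},{q,r,v}}
  A12={{p},{q,r},{r,u},{q,r,v}} A13={{s},{r,t}} A14={{q,r},{r,u},{q,r,v}} A15={{r},{s},{q,r},{r,t},{r,u},{r,v},{q,r,v}} A23={{q,t},{t,u},{q,t,u}} A24={{q},{u},{q,r},{q,t},{q,u},{q,v},{r,u},{t,u},{q,r,v},{q,t,u}} A25={{q,r},{q,v},{r,u},{q,r,v}} A34={{q,t},{t,u},{q,t,u}} A35={{s},{r,t}} A45={{q,r},{q,v},{r,u},{q,r,v}}
  A124={{q,r},{r,u},{q,r,v}} A125={{q,r},{r,u},{q,r,v}} A135={{s},{r,t}} A145={{q,r},{r,u},{q,r,v}} A234={{q,t},{t,u},{q,t,u}} A245={{q,r},{q,v},{r,u},{q,r,v}}
  A1245={{q,r},{r,u},{q,r,v}}
C dims 5,10,6,1; δ0: rk 4, SNF 1^4; δ1: rk 5, SNF 1^5; δ2: rk 1, SNF 1^1
Ȟ^0 = (5 − 4) − 0 = 1, so Ȟ^0 ≅ Z
Ȟ^1 = (10 − 5) − 4 = 1, so Ȟ^1 ≅ Z
Ȟ^2 = (6 − 1) − 5 = 0, so Ȟ^2 ≅ 0

Ȟ^0 = Z; Ȟ^1 = Z; Ȟ^2 = 0


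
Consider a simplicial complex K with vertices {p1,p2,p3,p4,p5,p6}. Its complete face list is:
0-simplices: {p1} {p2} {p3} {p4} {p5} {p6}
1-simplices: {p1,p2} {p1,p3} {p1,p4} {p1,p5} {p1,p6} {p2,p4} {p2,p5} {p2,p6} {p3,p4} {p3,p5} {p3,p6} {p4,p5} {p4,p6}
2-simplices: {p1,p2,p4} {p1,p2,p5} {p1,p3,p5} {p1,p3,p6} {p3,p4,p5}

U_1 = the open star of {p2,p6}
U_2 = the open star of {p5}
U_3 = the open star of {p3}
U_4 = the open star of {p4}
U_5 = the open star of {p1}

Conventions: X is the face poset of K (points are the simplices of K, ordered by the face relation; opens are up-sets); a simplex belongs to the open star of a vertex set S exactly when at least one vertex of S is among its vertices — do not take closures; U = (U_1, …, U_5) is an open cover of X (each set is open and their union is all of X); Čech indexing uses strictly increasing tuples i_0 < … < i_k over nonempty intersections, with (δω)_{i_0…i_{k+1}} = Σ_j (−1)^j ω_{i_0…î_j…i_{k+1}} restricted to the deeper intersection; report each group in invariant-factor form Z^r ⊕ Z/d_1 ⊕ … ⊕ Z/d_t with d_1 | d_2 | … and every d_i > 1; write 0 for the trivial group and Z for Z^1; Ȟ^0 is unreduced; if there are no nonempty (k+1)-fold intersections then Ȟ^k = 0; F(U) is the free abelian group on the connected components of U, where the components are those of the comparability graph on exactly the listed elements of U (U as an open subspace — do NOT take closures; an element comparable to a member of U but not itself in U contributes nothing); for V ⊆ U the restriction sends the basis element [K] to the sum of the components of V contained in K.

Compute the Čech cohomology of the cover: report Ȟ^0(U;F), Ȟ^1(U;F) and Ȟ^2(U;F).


Ȟ^0(U;F) ≅ Z, Ȟ^1(U;F) ≅ Z^3 and Ȟ^2(U;F) ≅ 0

nerve of the cover:
  U1={{p2},{p6},{p1,p2},{p1,p6},{p2,p4},{p2,p5},{p2,p6},{p3,p6},{p4,p6},{p1,p2,p4},{p1,p2,p5},{p1,p3,p6}} U2={{p5},{p1,p5},{p2,p5},{p3,p5},{p4,p5},{p1,p2,p5},{p1,p3,p5},{p3,p4,p5}} U3={{p3},{p1,p3},{p3,p4},{p3,p5},{p3,p6},{p1,p3,p5},{p1,p3,p6},{p3,p4,p5}} U4={{p4},{p1,p4},{p2,p4},{p3,p4},{p4,p5},{p4,p6},{p1,p2,p4},{p3,p4,p5}} U5={{p1},{p1,p2},{p1,p3},{p1,p4},{p1,p5},{p1,p6},{p1,p2,p4},{p1,p2,p5},{p1,p3,p5},{p1,p3,p6}}
  U12={{p2,p5},{p1,p2,p5}} U13={{p3,p6},{p1,p3,p6}} U14={{p2,p4},{p4,p6},{p1,p2,p4}} U15={{p1,p2},{p1,p6},{p1,p2,p4},{p1,p2,p5},{p1,p3,p6}} U23={{p3,p5},{p1,p3,p5},{p3,p4,p5}} U24={{p4,p5},{p3,p4,p5}} U25={{p1,p5},{p1,p2,p5},{p1,p3,p5}} U34={{p3,p4},{p3,p4,p5}} U35={{p1,p3},{p1,p3,p5},{p1,p3,p6}} U45={{p1,p4},{p1,p2,p4}}
  U125={{p1,p2,p5}} U135={{p1,p3,p6}} U145={{p1,p2,p4}} U234={{p3,p4,p5}} U235={{p1,p3,p5}}
components per intersection:
  U1: {{p2},{p6},{p1,p2},{p1,p6},{p2,p4},{p2,p5},{p2,p6},{p3,p6},{p4,p6},{p1,p2,p4},{p1,p2,p5},{p1,p3,p6}}
  U2: {{p5},{p1,p5},{p2,p5},{p3,p5},{p4,p5},{p1,p2,p5},{p1,p3,p5},{p3,p4,p5}}
  U3: {{p3},{p1,p3},{p3,p4},{p3,p5},{p3,p6},{p1,p3,p5},{p1,p3,p6},{p3,p4,p5}}
  U4: {{p4},{p1,p4},{p2,p4},{p3,p4},{p4,p5},{p4,p6},{p1,p2,p4},{p3,p4,p5}}
  U5: {{p1},{p1,p2},{p1,p3},{p1,p4},{p1,p5},{p1,p6},{p1,p2,p4},{p1,p2,p5},{p1,p3,p5},{p1,p3,p6}}
  U12: {{p2,p5},{p1,p2,p5}}
  U13: {{p3,p6},{p1,p3,p6}}
  U14: {{p2,p4},{p1,p2,p4}} {{p4,p6}}
  U15: {{p1,p2},{p1,p2,p4},{p1,p2,p5}} {{p1,p6},{p1,p3,p6}}
  U23: {{p3,p5},{p1,p3,p5},{p3,p4,p5}}
  U24: {{p4,p5},{p3,p4,p5}}
  U25: {{p1,p5},{p1,p2,p5},{p1,p3,p5}}
  U34: {{p3,p4},{p3,p4,p5}}
  U35: {{p1,p3},{p1,p3,p5},{p1,p3,p6}}
  U45: {{p1,p4},{p1,p2,p4}}
  U125: {{p1,p2,p5}}
  U135: {{p1,p3,p6}}
  U145: {{p1,p2,p4}}
  U234: {{p3,p4,p5}}
  U235: {{p1,p3,p5}}
C dims 5,12,5; δ0: rk 4, SNF 1^4; δ1: rk 5, SNF 1^5
Ȟ^0 = (5 − 4) − 0 = 1, so Ȟ^0 ≅ Z
Ȟ^1 = (12 − 5) − 4 = 3, so Ȟ^1 ≅ Z^3
Ȟ^2 = (5 − 0) − 5 = 0, so Ȟ^2 ≅ 0


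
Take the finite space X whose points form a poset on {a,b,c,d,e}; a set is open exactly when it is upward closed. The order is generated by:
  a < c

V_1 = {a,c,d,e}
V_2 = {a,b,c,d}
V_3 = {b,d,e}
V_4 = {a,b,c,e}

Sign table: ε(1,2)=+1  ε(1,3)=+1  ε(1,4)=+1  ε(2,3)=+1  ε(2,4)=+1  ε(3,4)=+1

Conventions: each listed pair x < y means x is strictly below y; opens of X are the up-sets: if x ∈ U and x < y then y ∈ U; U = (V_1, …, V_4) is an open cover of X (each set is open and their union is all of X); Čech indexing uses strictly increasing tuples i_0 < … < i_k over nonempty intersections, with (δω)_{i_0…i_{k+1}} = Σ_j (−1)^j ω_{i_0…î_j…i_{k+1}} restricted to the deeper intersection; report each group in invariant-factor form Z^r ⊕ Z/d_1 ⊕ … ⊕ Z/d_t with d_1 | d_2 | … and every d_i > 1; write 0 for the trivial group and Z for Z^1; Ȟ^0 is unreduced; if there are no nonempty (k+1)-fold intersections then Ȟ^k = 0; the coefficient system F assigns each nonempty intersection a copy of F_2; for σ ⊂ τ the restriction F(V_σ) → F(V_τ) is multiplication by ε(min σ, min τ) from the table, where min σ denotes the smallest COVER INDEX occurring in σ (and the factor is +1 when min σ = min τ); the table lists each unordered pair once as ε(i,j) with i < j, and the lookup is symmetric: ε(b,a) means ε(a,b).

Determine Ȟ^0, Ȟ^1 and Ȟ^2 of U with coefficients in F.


Ȟ^0 = Z/2,  Ȟ^1 = 0,  Ȟ^2 = Z/2

nerve simplices:
  V12={a,c,d} V13={d,e} V14={a,c,e} V23={b,d} V24={a,b,c} V34={b,e}
  V123={d} V124={a,c} V134={e} V234={b}
C dims 4,6,4; δ0: rk_F2 3; δ1: rk_F2 3
degree 0: 4−3−0 = 1 → Ȟ^0 ≅ Z/2
degree 1: 6−3−3 = 0 → Ȟ^1 ≅ 0
degree 2: 4−0−3 = 1 → Ȟ^2 ≅ Z/2


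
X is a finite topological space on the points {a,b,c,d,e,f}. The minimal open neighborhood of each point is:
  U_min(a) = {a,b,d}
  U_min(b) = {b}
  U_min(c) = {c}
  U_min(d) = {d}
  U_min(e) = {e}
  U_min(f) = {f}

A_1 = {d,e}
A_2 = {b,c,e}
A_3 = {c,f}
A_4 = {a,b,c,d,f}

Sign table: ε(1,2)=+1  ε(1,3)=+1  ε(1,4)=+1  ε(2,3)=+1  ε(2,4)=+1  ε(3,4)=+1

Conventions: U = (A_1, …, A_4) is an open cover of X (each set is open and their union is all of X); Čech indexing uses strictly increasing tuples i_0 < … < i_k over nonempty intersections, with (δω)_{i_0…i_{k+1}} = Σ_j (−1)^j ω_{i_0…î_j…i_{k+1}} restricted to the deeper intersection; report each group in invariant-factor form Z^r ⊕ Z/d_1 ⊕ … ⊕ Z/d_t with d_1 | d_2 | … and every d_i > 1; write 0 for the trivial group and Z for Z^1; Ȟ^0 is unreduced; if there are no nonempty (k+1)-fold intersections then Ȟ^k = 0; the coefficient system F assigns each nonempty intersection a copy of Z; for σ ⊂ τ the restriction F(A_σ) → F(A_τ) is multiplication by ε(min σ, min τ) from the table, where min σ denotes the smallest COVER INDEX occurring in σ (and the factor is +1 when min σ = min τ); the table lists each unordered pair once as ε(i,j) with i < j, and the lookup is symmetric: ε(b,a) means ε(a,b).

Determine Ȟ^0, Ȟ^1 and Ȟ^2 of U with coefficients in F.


Ȟ^0(U;F) ≅ Z, Ȟ^1(U;F) ≅ Z, Ȟ^2(U;F) ≅ 0

nonempty intersections:
  A12={e} A14={d} A23={c} A24={b,c} A34={c,f}
  A234={c}
C dims 4,5,1; δ0: rk 3, SNF 1^3; δ1: rk 1, SNF 1^1
Ȟ^0: (4−3)−0=1 ⇒ Z
Ȟ^1: (5−1)−3=1 ⇒ Z
Ȟ^2: (1−0)−1=0 ⇒ 0


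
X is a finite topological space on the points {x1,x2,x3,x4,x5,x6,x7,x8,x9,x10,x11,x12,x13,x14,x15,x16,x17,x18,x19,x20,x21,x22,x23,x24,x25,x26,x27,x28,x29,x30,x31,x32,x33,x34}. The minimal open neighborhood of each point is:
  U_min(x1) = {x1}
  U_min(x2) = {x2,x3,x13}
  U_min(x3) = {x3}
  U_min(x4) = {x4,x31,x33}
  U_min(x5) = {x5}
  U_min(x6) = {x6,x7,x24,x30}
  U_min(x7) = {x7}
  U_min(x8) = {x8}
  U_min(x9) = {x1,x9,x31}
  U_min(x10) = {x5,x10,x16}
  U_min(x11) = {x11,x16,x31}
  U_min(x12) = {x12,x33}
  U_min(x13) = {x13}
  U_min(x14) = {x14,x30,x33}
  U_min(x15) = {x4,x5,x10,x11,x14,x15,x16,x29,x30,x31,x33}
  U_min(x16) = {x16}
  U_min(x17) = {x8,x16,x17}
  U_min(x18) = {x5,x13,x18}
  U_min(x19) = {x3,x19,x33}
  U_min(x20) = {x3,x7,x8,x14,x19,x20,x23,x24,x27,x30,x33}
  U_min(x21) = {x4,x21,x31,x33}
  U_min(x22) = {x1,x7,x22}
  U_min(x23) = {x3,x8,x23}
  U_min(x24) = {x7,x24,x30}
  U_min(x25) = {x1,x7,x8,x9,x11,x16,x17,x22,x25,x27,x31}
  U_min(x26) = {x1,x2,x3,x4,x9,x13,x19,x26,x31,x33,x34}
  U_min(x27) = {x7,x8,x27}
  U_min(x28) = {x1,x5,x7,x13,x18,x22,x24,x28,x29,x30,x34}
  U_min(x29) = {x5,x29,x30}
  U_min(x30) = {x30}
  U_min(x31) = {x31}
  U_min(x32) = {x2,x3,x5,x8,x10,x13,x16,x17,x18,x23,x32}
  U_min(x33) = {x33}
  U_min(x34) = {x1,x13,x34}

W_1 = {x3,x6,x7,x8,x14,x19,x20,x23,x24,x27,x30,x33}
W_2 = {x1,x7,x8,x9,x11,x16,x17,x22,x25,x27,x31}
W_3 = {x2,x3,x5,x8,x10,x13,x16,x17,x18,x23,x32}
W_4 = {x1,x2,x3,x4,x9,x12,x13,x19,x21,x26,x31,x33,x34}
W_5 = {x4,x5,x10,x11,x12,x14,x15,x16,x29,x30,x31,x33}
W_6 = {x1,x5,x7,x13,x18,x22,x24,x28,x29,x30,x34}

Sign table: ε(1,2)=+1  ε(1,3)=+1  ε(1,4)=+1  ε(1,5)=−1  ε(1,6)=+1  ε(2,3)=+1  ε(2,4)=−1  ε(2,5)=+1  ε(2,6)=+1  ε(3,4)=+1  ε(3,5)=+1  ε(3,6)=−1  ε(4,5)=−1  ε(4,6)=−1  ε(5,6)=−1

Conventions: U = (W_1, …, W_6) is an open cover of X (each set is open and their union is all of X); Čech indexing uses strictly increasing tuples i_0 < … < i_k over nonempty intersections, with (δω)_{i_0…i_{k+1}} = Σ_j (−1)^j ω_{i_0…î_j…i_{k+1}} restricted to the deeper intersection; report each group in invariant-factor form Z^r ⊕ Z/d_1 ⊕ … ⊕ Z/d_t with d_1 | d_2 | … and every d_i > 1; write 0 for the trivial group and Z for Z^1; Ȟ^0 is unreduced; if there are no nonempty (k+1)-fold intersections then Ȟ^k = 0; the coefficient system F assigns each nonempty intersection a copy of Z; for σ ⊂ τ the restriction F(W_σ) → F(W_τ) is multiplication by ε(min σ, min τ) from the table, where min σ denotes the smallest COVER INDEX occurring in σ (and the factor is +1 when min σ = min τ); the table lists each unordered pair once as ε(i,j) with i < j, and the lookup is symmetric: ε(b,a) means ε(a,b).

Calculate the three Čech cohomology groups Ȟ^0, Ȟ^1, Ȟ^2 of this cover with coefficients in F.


Ȟ^0(U;F) ≅ 0, Ȟ^1(U;F) ≅ Z/2 and Ȟ^2(U;F) ≅ Z

cover nerve:
  W12={x7,x8,x27} W13={x3,x8,x23} W14={x3,x19,x33} W15={x14,x30,x33} W16={x7,x24,x30} W23={x8,x16,x17} W24={x1,x9,x31} W25={x11,x16,x31} W26={x1,x7,x22} W34={x2,x3,x13} W35={x5,x10,x16} W36={x5,x13,x18} W45={x4,x12,x31,x33} W46={x1,x13,x34} W56={x5,x29,x30}
  W123={x8} W126={x7} W134={x3} W145={x33} W156={x30} W235={x16} W245={x31} W246={x1} W346={x13} W356={x5}
C dims 6,15,10; δ0: rk 6, SNF 1^5·2; δ1: rk 9, SNF 1^9
Ȟ^0: (6−6)−0=0 ⇒ 0
Ȟ^1: (15−9)−6=0 plus torsion [2] ⇒ Z/2
Ȟ^2: (10−0)−9=1 ⇒ Z


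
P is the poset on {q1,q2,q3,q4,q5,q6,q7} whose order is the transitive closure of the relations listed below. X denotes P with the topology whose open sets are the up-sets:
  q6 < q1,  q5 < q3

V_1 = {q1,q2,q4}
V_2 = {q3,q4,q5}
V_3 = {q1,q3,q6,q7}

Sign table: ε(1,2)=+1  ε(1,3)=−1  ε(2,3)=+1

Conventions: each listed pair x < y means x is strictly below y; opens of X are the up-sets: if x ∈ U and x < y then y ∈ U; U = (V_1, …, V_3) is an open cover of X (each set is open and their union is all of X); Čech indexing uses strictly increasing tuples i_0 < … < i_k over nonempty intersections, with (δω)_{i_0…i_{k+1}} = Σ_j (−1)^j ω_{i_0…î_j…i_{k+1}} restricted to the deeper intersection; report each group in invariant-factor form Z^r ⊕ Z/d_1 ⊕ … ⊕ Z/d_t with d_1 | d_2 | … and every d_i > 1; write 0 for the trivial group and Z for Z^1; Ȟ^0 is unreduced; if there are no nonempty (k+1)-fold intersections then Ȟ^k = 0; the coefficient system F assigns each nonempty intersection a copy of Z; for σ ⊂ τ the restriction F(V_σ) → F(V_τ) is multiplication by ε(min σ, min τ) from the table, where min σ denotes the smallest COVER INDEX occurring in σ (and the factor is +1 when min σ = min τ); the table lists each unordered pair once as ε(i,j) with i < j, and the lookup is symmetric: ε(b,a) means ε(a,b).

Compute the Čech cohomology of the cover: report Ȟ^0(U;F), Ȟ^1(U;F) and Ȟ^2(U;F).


Ȟ^0 ≅ 0, Ȟ^1 ≅ Z/2 and Ȟ^2 ≅ 0

cover nerve:
  V12={q4} V13={q1} V23={q3}
C dims 3,3; δ0: rk 3, SNF 1^2·2
Ȟ^0: (3−3)−0=0 ⇒ 0
Ȟ^1: (3−0)−3=0 plus torsion [2] ⇒ Z/2
Ȟ^2: (0−0)−0=0 ⇒ 0


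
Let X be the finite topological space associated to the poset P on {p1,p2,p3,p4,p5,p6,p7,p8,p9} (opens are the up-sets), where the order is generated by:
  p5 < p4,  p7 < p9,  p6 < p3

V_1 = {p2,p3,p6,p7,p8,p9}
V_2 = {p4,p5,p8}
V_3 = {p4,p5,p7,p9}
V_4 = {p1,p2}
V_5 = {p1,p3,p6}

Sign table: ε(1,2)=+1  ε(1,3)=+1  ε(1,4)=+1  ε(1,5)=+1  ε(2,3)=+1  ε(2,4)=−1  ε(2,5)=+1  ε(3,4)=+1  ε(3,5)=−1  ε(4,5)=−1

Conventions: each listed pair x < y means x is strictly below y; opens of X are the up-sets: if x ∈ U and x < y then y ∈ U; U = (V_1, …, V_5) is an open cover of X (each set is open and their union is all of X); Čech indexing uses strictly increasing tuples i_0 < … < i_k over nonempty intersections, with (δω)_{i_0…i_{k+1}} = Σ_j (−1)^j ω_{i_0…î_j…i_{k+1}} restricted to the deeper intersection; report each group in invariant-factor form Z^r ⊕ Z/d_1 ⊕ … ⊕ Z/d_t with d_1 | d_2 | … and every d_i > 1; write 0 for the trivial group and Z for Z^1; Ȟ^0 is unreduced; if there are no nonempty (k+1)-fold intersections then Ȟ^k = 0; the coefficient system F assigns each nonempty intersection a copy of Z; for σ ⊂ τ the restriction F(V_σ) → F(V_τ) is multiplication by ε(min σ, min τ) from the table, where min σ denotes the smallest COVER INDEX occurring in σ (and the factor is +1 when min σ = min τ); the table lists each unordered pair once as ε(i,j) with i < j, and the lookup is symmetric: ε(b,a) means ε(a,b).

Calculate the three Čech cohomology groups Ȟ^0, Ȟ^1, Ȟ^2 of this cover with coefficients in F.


intersection data:
  V12={p8} V13={p7,p9} V14={p2} V15={p3,p6} V23={p4,p5} V45={p1}
C dims 5,6; δ0: rk 5, SNF 1^4·2
Ȟ^0 = (5 − 5) − 0 = 0, so Ȟ^0 ≅ 0
Ȟ^1 = (6 − 0) − 5 = 1 plus torsion [2], so Ȟ^1 ≅ Z ⊕ Z/2
Ȟ^2 = (0 − 0) − 0 = 0, so Ȟ^2 ≅ 0

Ȟ^0(U;F) ≅ 0,  Ȟ^1(U;F) ≅ Z ⊕ Z/2,  Ȟ^2(U;F) ≅ 0


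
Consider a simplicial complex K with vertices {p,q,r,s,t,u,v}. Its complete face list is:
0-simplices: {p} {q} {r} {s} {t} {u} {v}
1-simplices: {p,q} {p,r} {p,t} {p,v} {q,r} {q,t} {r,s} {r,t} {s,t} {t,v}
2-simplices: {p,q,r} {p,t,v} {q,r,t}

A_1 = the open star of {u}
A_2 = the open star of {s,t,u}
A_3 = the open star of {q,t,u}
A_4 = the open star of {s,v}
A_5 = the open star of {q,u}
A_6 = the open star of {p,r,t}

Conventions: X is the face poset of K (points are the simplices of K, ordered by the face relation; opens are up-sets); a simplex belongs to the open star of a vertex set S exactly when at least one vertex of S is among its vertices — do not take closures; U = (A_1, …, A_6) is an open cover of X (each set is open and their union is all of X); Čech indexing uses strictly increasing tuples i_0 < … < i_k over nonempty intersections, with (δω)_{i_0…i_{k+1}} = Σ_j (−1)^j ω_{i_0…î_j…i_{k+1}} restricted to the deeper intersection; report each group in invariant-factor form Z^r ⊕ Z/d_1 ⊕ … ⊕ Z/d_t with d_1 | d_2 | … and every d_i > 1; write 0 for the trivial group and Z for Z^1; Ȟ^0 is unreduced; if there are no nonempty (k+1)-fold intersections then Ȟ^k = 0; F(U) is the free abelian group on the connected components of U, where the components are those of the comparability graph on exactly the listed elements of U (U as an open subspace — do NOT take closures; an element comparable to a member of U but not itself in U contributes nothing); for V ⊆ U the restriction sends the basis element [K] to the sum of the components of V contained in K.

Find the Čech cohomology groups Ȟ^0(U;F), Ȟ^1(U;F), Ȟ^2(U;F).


intersection data:
  A1={{u}} A2={{s},{t},{u},{p,t},{q,t},{r,s},{r,t},{s,t},{t,v},{p,t,v},{q,r,t}} A3={{q},{t},{u},{p,q},{p,t},{q,r},{q,t},{r,t},{s,t},{t,v},{p,q,r},{p,t,v},{q,r,t}} A4={{s},{v},{p,v},{r,s},{s,t},{t,v},{p,t,v}} A5={{q},{u},{p,q},{q,r},{q,t},{p,q,r},{q,r,t}} A6={{p},{r},{t},{p,q},{p,r},{p,t},{p,v},{q,r},{q,t},{r,s},{r,t},{s,t},{t,v},{p,q,r},{p,t,v},{q,r,t}}
  A12={{u}} A13={{u}} A15={{u}} A23={{t},{u},{p,t},{q,t},{r,t},{s,t},{t,v},{p,t,v},{q,r,t}} A24={{s},{r,s},{s,t},{t,v},{p,t,v}} A25={{u},{q,t},{q,r,t}} A26={{t},{p,t},{q,t},{r,s},{r,t},{s,t},{t,v},{p,t,v},{q,r,t}} A34={{s,t},{t,v},{p,t,v}} A35={{q},{u},{p,q},{q,r},{q,t},{p,q,r},{q,r,t}} A36={{t},{p,q},{p,t},{q,r},{q,t},{r,t},{s,t},{t,v},{p,q,r},{p,t,v},{q,r,t}} A46={{p,v},{r,s},{s,t},{t,v},{p,t,v}} A56={{p,q},{q,r},{q,t},{p,q,r},{q,r,t}}
  A123={{u}} A125={{u}} A135={{u}} A234={{s,t},{t,v},{p,t,v}} A235={{u},{q,t},{q,r,t}} A236={{t},{p,t},{q,t},{r,t},{s,t},{t,v},{p,t,v},{q,r,t}} A246={{r,s},{s,t},{t,v},{p,t,v}} A256={{q,t},{q,r,t}} A346={{s,t},{t,v},{p,t,v}} A356={{p,q},{q,r},{q,t},{p,q,r},{q,r,t}}
  A1235={{u}} A2346={{s,t},{t,v},{p,t,v}} A2356={{q,t},{q,r,t}}
components per intersection:
  A1: {{u}}
  A2: {{s},{t},{p,t},{q,t},{r,s},{r,t},{s,t},{t,v},{p,t,v},{q,r,t}} {{u}}
  A3: {{q},{t},{p,q},{p,t},{q,r},{q,t},{r,t},{s,t},{t,v},{p,q,r},{p,t,v},{q,r,t}} {{u}}
  A4: {{s},{r,s},{s,t}} {{v},{p,v},{t,v},{p,t,v}}
  A5: {{q},{p,q},{q,r},{q,t},{p,q,r},{q,r,t}} {{u}}
  A6: {{p},{r},{t},{p,q},{p,r},{p,t},{p,v},{q,r},{q,t},{r,s},{r,t},{s,t},{t,v},{p,q,r},{p,t,v},{q,r,t}}
  A12: {{u}}
  A13: {{u}}
  A15: {{u}}
  A23: {{t},{p,t},{q,t},{r,t},{s,t},{t,v},{p,t,v},{q,r,t}} {{u}}
  A24: {{s},{r,s},{s,t}} {{t,v},{p,t,v}}
  A25: {{u}} {{q,t},{q,r,t}}
  A26: {{t},{p,t},{q,t},{r,t},{s,t},{t,v},{p,t,v},{q,r,t}} {{r,s}}
  A34: {{s,t}} {{t,v},{p,t,v}}
  A35: {{q},{p,q},{q,r},{q,t},{p,q,r},{q,r,t}} {{u}}
  A36: {{t},{p,q},{p,t},{q,r},{q,t},{r,t},{s,t},{t,v},{p,q,r},{p,t,v},{q,r,t}}
  A46: {{p,v},{t,v},{p,t,v}} {{r,s}} {{s,t}}
  A56: {{p,q},{q,r},{q,t},{p,q,r},{q,r,t}}
  A123: {{u}}
  A125: {{u}}
  A135: {{u}}
  A234: {{s,t}} {{t,v},{p,t,v}}
  A235: {{u}} {{q,t},{q,r,t}}
  A236: {{t},{p,t},{q,t},{r,t},{s,t},{t,v},{p,t,v},{q,r,t}}
  A246: {{r,s}} {{s,t}} {{t,v},{p,t,v}}
  A256: {{q,t},{q,r,t}}
  A346: {{s,t}} {{t,v},{p,t,v}}
  A356: {{p,q},{q,r},{q,t},{p,q,r},{q,r,t}}
  A1235: {{u}}
  A2346: {{s,t}} {{t,v},{p,t,v}}
  A2356: {{q,t},{q,r,t}}
C dims 10,20,15,4; δ0: rk 8, SNF 1^8; δ1: rk 11, SNF 1^11; δ2: rk 4, SNF 1^4
Ȟ^0 = (10 − 8) − 0 = 2, so Ȟ^0 ≅ Z^2
Ȟ^1 = (20 − 11) − 8 = 1, so Ȟ^1 ≅ Z
Ȟ^2 = (15 − 4) − 11 = 0, so Ȟ^2 ≅ 0

Ȟ^0 ≅ Z^2,  Ȟ^1 ≅ Z,  Ȟ^2 ≅ 0
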